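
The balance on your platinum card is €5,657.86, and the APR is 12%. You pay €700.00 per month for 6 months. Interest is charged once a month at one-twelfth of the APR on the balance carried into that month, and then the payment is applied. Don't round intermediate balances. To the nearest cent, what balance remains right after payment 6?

€1,699.52

Monthly rate r = 12%/12 = 1% = 0.01.
Each month: B ← B·(1+r) − €700.00.
Month 1: interest €56.58; balance after payment €5,014.44.
Month 2: interest €50.14; balance after payment €4,364.58.
Month 3: interest €43.65; balance after payment €3,708.23.
Month 4: interest €37.08; balance after payment €3,045.31.
Month 5: interest €30.45; balance after payment €2,375.76.
Month 6: interest €23.76; balance after payment €1,699.52.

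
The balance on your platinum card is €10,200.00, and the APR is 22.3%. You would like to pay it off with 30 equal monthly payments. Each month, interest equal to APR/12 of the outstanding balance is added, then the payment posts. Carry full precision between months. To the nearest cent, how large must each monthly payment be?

Monthly rate r = 22.3%/12 = 1.85833% = 0.0185833.
Level-payment amortization: P = B₀·r / (1 − (1+r)^(−n)) = 10200.00·0.0185833 / (1 − 1.01858^(−30)).
Denominator 1 − (1+r)^(−30) = 0.424423534.
P = 189.55 / 0.424423534 ≈ 446.61.

€446.61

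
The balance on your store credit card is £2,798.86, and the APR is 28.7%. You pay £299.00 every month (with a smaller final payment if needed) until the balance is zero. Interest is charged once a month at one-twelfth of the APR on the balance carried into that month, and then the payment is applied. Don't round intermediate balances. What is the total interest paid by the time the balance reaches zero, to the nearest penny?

Monthly rate r = 28.7%/12 = 2.39167% = 0.0239167.
Payoff takes n = ⌈−ln(1 − rB₀/P)/ln(1+r)⌉ = ⌈10.723⌉ = 11 payments; the last is £216.95.
Total paid = 10·£299.00 + £216.95 = £3,206.95.
Total interest = total paid − principal = £3,206.95 − £2,798.86 = £408.09.

£408.09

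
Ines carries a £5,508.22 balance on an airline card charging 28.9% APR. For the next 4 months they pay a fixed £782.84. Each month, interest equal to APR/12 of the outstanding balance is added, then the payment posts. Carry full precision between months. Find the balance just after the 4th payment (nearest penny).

£2,812.02

Monthly rate r = 28.9%/12 = 2.40833% = 0.0240833.
Each month: B ← B·(1+r) − £782.84.
Month 1: interest £132.66; balance after payment £4,858.04.
Month 2: interest £117.00; balance after payment £4,192.19.
Month 3: interest £100.96; balance after payment £3,510.32.
Month 4: interest £84.54; balance after payment £2,812.02.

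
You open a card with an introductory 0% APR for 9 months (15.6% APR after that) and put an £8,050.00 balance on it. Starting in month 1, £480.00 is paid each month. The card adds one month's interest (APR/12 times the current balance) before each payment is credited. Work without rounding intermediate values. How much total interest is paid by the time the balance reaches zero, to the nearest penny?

Promo months 1–9 at r₀ = 0%/12 = 0; months 10+ at r₁ = 15.6%/12 = 0.013.
After month 9 (no interest yet): B = £8,050.00 − 9·£480.00 = £3,730.00.
Then at r₁ with £480.00/mo: n₂ = −ln(1 − r₁·B/P)/ln(1+r₁) ≈ 8.25 → 9 more payments.
Total paid = 17·£480.00 + £118.22 = £8,278.22; interest = £8,278.22 − £8,050.00 = £228.22.

£228.22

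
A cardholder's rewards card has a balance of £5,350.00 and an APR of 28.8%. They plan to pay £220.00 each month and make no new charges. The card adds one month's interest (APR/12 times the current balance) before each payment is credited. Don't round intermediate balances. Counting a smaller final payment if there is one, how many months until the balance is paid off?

37 payments

Monthly rate r = 28.8%/12 = 2.4% = 0.024.
Recurrence: B ← B·(1+r) − £220.00.
Month 1: interest £128.40; balance after payment £5,258.40.
Month 2: interest £126.20; balance after payment £5,164.60.
Closed form: n = −ln(1 − rB₀/P)/ln(1+r) = −ln(0.41636)/ln(1.024) ≈ 36.945, so the balance reaches zero during payment 37.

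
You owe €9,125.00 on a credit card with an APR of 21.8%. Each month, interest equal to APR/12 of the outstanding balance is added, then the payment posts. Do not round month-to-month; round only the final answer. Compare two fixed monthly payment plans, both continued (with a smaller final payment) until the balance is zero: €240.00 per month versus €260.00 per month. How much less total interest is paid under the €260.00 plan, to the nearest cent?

Monthly rate r = 21.8%/12 = 1.81667% = 0.0181667.
At €240.00/mo: n = ⌈−ln(1 − rB₀/P)/ln(1+r)⌉ = 66 payments (last €43.59); total interest = total paid − €9,125.00 = €6,518.59.
At €260.00/mo: 57 payments (last €98.01); total interest €5,533.01.
Interest saved = €6,518.59 − €5,533.01 = €985.58.

€985.58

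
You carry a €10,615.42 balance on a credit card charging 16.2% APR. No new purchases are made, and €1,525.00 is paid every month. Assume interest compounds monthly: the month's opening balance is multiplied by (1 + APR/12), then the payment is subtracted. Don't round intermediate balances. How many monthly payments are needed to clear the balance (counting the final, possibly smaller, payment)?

8 months

Monthly rate r = 16.2%/12 = 1.35% = 0.0135.
Recurrence: B ← B·(1+r) − €1,525.00.
Month 1: interest €143.31; balance after payment €9,233.73.
Month 2: interest €124.66; balance after payment €7,833.38.
Closed form: n = −ln(1 − rB₀/P)/ln(1+r) = −ln(0.90603)/ln(1.0135) ≈ 7.359, so the balance reaches zero during payment 8.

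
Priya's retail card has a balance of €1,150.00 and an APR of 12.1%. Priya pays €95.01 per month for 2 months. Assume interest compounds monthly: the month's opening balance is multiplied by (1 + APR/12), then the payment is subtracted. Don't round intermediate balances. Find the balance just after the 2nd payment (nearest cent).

Monthly rate r = 12.1%/12 = 1.00833% = 0.0100833.
Each month: B ← B·(1+r) − €95.01.
Month 1: interest €11.60; balance after payment €1,066.59.
Month 2: interest €10.75; balance after payment €982.33.

€982.33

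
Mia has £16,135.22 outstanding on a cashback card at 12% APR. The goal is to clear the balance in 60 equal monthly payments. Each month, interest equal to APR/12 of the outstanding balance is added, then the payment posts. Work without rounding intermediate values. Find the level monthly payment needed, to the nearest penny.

£358.92

Monthly rate r = 12%/12 = 1% = 0.01.
Level-payment amortization: P = B₀·r / (1 − (1+r)^(−n)) = 16135.22·0.01 / (1 − 1.01^(−60)).
Denominator 1 − (1+r)^(−60) = 0.449550384.
P = 161.352 / 0.449550384 ≈ 358.92.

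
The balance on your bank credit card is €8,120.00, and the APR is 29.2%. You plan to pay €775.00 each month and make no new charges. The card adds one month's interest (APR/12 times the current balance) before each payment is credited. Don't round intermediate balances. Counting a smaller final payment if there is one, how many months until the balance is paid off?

Monthly rate r = 29.2%/12 = 2.43333% = 0.0243333.
Recurrence: B ← B·(1+r) − €775.00.
Month 1: interest €197.59; balance after payment €7,542.59.
Month 2: interest €183.54; balance after payment €6,951.12.
Closed form: n = −ln(1 − rB₀/P)/ln(1+r) = −ln(0.74505)/ln(1.02433) ≈ 12.241, so the balance reaches zero during payment 13.

13 months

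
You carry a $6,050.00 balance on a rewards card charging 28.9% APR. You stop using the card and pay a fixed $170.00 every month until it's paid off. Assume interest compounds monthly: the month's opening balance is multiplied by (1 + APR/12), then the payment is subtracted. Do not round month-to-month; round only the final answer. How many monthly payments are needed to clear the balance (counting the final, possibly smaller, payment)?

82 payments

Monthly rate r = 28.9%/12 = 2.40833% = 0.0240833.
Recurrence: B ← B·(1+r) − $170.00.
Month 1: interest $145.70; balance after payment $6,025.70.
Month 2: interest $145.12; balance after payment $6,000.82.
Closed form: n = −ln(1 − rB₀/P)/ln(1+r) = −ln(0.14292)/ln(1.02408) ≈ 81.751, so the balance reaches zero during payment 82.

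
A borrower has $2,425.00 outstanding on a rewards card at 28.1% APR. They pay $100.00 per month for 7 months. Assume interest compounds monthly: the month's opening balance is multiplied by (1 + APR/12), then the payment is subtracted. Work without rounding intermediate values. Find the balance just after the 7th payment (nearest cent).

$2,100.40

Monthly rate r = 28.1%/12 = 2.34167% = 0.0234167.
Each month: B ← B·(1+r) − $100.00.
Month 1: interest $56.79; balance after payment $2,381.79.
Month 2: interest $55.77; balance after payment $2,337.56.
Month 3: interest $54.74; balance after payment $2,292.30.
Month 4: interest $53.68; balance after payment $2,245.97.
Month 5: interest $52.59; balance after payment $2,198.57.
Month 6: interest $51.48; balance after payment $2,150.05.
Month 7: interest $50.35; balance after payment $2,100.40.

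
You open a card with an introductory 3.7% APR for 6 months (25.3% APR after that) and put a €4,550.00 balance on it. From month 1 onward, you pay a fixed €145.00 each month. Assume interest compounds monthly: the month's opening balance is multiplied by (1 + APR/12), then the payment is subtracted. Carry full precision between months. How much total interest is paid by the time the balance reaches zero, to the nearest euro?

€1,815

Promo months 1–6 at r₀ = 3.7%/12 = 0.00308333; months 7+ at r₁ = 25.3%/12 = 0.0210833.
After month 6: iterate B ← B·(1+r₀) − €145.00 for 6 months → €3,758.09.
Then at r₁ with €145.00/mo: n₂ = −ln(1 − r₁·B/P)/ln(1+r₁) ≈ 37.89 → 38 more payments.
Total paid = 43·€145.00 + €129.71 = €6,364.71; interest = €6,364.71 − €4,550.00 = €1,814.71.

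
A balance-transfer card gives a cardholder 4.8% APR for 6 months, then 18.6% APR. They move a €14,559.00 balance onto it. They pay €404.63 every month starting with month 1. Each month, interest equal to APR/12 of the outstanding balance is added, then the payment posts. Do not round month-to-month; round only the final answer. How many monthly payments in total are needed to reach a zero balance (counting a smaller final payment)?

Promo months 1–6 at r₀ = 4.8%/12 = 0.004; months 7+ at r₁ = 18.6%/12 = 0.0155.
After month 6: iterate B ← B·(1+r₀) − €404.63 for 6 months → €12,459.74.
Then at r₁ with €404.63/mo: n₂ = −ln(1 − r₁·B/P)/ln(1+r₁) ≈ 42.18 → 43 more payments.

49 payments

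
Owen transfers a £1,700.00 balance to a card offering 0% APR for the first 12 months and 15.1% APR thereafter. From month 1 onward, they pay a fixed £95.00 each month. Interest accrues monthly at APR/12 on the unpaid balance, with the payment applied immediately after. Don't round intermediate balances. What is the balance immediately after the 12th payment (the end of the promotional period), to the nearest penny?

Promo months 1–12 at r₀ = 0%/12 = 0; months 13+ at r₁ = 15.1%/12 = 0.0125833.
After month 12 (no interest yet): B = £1,700.00 − 12·£95.00 = £560.00.

£560.00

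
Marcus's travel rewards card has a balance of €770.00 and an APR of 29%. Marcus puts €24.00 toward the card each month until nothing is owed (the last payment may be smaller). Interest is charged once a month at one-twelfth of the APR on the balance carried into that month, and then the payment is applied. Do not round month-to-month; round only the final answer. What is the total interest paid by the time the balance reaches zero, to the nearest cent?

Monthly rate r = 29%/12 = 2.41667% = 0.0241667.
Payoff takes n = ⌈−ln(1 − rB₀/P)/ln(1+r)⌉ = ⌈62.531⌉ = 63 payments; the last is €12.82.
Total paid = 62·€24.00 + €12.82 = €1,500.82.
Total interest = total paid − principal = €1,500.82 − €770.00 = €730.82.

€730.82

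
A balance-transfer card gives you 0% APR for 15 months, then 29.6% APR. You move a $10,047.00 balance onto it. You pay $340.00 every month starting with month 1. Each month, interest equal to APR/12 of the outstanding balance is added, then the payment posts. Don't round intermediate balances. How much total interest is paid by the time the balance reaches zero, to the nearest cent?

$1,256.89

Promo months 1–15 at r₀ = 0%/12 = 0; months 16+ at r₁ = 29.6%/12 = 0.0246667.
After month 15 (no interest yet): B = $10,047.00 − 15·$340.00 = $4,947.00.
Then at r₁ with $340.00/mo: n₂ = −ln(1 − r₁·B/P)/ln(1+r₁) ≈ 18.24 → 19 more payments.
Total paid = 33·$340.00 + $83.89 = $11,303.89; interest = $11,303.89 − $10,047.00 = $1,256.89.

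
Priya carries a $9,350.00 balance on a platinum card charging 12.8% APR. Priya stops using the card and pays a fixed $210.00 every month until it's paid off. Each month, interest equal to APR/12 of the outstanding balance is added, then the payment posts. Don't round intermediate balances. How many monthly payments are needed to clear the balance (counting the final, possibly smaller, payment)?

Monthly rate r = 12.8%/12 = 1.06667% = 0.0106667.
Recurrence: B ← B·(1+r) − $210.00.
Month 1: interest $99.73; balance after payment $9,239.73.
Month 2: interest $98.56; balance after payment $9,128.29.
Closed form: n = −ln(1 − rB₀/P)/ln(1+r) = −ln(0.52508)/ln(1.01067) ≈ 60.716, so the balance reaches zero during payment 61.

61 months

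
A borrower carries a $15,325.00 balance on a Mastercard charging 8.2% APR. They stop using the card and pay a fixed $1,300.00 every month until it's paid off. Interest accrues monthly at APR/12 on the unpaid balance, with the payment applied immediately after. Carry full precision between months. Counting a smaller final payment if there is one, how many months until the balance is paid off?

Monthly rate r = 8.2%/12 = 0.683333% = 0.00683333.
Recurrence: B ← B·(1+r) − $1,300.00.
Month 1: interest $104.72; balance after payment $14,129.72.
Month 2: interest $96.55; balance after payment $12,926.27.
Closed form: n = −ln(1 − rB₀/P)/ln(1+r) = −ln(0.91945)/ln(1.00683) ≈ 12.332, so the balance reaches zero during payment 13.

13 months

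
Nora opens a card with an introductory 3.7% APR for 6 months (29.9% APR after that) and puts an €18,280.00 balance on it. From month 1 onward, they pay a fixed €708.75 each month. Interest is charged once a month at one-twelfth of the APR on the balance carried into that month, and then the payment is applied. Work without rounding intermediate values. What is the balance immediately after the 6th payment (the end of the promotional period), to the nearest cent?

€14,335.38

Promo months 1–6 at r₀ = 3.7%/12 = 0.00308333; months 7+ at r₁ = 29.9%/12 = 0.0249167.
After month 6: iterate B ← B·(1+r₀) − €708.75 for 6 months → €14,335.38.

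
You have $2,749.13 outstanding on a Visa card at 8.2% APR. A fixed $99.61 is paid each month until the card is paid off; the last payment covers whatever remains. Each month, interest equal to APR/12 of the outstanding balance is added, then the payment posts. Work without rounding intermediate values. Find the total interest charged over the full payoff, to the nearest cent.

Monthly rate r = 8.2%/12 = 0.683333% = 0.00683333.
Payoff takes n = ⌈−ln(1 − rB₀/P)/ln(1+r)⌉ = ⌈30.688⌉ = 31 payments; the last is $68.56.
Total paid = 30·$99.61 + $68.56 = $3,056.86.
Total interest = total paid − principal = $3,056.86 − $2,749.13 = $307.73.

$307.73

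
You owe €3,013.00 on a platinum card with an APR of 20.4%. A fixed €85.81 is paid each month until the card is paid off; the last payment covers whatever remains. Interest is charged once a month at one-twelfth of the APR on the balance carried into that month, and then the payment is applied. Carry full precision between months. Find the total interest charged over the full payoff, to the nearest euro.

Monthly rate r = 20.4%/12 = 1.7% = 0.017.
Payoff takes n = ⌈−ln(1 − rB₀/P)/ln(1+r)⌉ = ⌈53.900⌉ = 54 payments; the last is €77.30.
Total paid = 53·€85.81 + €77.30 = €4,625.23.
Total interest = total paid − principal = €4,625.23 − €3,013.00 = €1,612.23.

€1,612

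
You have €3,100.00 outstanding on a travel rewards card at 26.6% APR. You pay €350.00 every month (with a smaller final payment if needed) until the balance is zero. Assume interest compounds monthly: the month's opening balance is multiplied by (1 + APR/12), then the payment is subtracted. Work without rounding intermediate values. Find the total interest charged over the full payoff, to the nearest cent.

€389.34

Monthly rate r = 26.6%/12 = 2.21667% = 0.0221667.
Payoff takes n = ⌈−ln(1 − rB₀/P)/ln(1+r)⌉ = ⌈9.969⌉ = 10 payments; the last is €339.34.
Total paid = 9·€350.00 + €339.34 = €3,489.34.
Total interest = total paid − principal = €3,489.34 − €3,100.00 = €389.34.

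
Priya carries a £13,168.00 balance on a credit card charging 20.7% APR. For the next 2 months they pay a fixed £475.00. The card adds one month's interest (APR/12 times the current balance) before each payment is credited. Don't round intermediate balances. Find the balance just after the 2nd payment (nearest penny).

Monthly rate r = 20.7%/12 = 1.725% = 0.01725.
Each month: B ← B·(1+r) − £475.00.
Month 1: interest £227.15; balance after payment £12,920.15.
Month 2: interest £222.87; balance after payment £12,668.02.

£12,668.02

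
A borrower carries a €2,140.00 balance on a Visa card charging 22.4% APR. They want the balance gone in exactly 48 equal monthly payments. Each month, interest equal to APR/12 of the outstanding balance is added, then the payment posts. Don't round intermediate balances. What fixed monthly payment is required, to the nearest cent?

€67.89

Monthly rate r = 22.4%/12 = 1.86667% = 0.0186667.
Level-payment amortization: P = B₀·r / (1 − (1+r)^(−n)) = 2140.00·0.0186667 / (1 − 1.01867^(−48)).
Denominator 1 − (1+r)^(−48) = 0.588415102.
P = 39.9467 / 0.588415102 ≈ 67.89.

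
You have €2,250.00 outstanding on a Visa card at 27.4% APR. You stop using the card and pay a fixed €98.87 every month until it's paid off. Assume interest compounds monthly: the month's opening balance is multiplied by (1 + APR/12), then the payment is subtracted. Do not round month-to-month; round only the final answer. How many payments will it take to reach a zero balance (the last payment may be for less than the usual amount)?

33 payments

Monthly rate r = 27.4%/12 = 2.28333% = 0.0228333.
Recurrence: B ← B·(1+r) − €98.87.
Month 1: interest €51.37; balance after payment €2,202.51.
Month 2: interest €50.29; balance after payment €2,153.93.
Closed form: n = −ln(1 − rB₀/P)/ln(1+r) = −ln(0.48038)/ln(1.02283) ≈ 32.475, so the balance reaches zero during payment 33.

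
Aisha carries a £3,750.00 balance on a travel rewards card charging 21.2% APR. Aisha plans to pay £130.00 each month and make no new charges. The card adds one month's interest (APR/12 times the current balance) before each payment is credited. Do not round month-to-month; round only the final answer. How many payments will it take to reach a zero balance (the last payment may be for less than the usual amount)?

41 months

Monthly rate r = 21.2%/12 = 1.76667% = 0.0176667.
Recurrence: B ← B·(1+r) − £130.00.
Month 1: interest £66.25; balance after payment £3,686.25.
Month 2: interest £65.12; balance after payment £3,621.37.
Closed form: n = −ln(1 − rB₀/P)/ln(1+r) = −ln(0.49038)/ln(1.01767) ≈ 40.689, so the balance reaches zero during payment 41.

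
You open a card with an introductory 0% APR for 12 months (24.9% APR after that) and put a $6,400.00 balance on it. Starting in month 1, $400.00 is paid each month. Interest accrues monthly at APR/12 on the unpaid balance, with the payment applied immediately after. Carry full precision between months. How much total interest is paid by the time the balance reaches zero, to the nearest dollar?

Promo months 1–12 at r₀ = 0%/12 = 0; months 13+ at r₁ = 24.9%/12 = 0.02075.
After month 12 (no interest yet): B = $6,400.00 − 12·$400.00 = $1,600.00.
Then at r₁ with $400.00/mo: n₂ = −ln(1 − r₁·B/P)/ln(1+r₁) ≈ 4.22 → 5 more payments.
Total paid = 16·$400.00 + $88.29 = $6,488.29; interest = $6,488.29 − $6,400.00 = $88.29.

$88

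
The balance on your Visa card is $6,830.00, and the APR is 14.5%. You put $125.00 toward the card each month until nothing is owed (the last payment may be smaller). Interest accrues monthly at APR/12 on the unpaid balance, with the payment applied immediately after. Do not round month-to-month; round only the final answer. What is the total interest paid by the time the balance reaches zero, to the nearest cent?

Monthly rate r = 14.5%/12 = 1.20833% = 0.0120833.
Payoff takes n = ⌈−ln(1 − rB₀/P)/ln(1+r)⌉ = ⌈89.876⌉ = 90 payments; the last is $109.62.
Total paid = 89·$125.00 + $109.62 = $11,234.62.
Total interest = total paid − principal = $11,234.62 − $6,830.00 = $4,404.62.

$4,404.62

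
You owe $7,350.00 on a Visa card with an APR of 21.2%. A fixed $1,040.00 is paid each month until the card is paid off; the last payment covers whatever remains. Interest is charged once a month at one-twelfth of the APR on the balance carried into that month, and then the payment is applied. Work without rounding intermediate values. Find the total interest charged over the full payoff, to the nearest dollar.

Monthly rate r = 21.2%/12 = 1.76667% = 0.0176667.
Payoff takes n = ⌈−ln(1 − rB₀/P)/ln(1+r)⌉ = ⌈7.616⌉ = 8 payments; the last is $642.32.
Total paid = 7·$1,040.00 + $642.32 = $7,922.32.
Total interest = total paid − principal = $7,922.32 − $7,350.00 = $572.32.

$572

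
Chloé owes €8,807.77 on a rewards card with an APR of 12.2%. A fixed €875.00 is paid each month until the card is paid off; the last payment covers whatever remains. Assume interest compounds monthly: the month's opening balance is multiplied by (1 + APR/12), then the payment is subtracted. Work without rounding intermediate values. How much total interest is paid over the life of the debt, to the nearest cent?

€532.13

Monthly rate r = 12.2%/12 = 1.01667% = 0.0101667.
Payoff takes n = ⌈−ln(1 − rB₀/P)/ln(1+r)⌉ = ⌈10.673⌉ = 11 payments; the last is €589.90.
Total paid = 10·€875.00 + €589.90 = €9,339.90.
Total interest = total paid − principal = €9,339.90 − €8,807.77 = €532.13.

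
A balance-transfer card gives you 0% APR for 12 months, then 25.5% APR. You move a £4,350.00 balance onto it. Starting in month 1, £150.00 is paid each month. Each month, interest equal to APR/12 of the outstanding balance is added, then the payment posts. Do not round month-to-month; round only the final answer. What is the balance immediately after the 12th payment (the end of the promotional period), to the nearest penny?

Promo months 1–12 at r₀ = 0%/12 = 0; months 13+ at r₁ = 25.5%/12 = 0.02125.
After month 12 (no interest yet): B = £4,350.00 − 12·£150.00 = £2,550.00.

£2,550.00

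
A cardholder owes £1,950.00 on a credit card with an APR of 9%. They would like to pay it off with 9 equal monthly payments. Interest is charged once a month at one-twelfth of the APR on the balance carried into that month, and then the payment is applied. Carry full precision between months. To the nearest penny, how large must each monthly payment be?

£224.87

Monthly rate r = 9%/12 = 0.75% = 0.0075.
Level-payment amortization: P = B₀·r / (1 − (1+r)^(−n)) = 1950.00·0.0075 / (1 − 1.0075^(−9)).
Denominator 1 − (1+r)^(−9) = 0.0650368232.
P = 14.625 / 0.0650368232 ≈ 224.87.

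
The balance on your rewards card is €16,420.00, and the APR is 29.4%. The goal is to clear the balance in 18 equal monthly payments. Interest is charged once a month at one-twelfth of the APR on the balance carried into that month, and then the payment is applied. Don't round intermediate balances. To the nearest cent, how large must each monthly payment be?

€1,139.06

Monthly rate r = 29.4%/12 = 2.45% = 0.0245.
Level-payment amortization: P = B₀·r / (1 − (1+r)^(−n)) = 16420.00·0.0245 / (1 − 1.0245^(−18)).
Denominator 1 − (1+r)^(−18) = 0.353178167.
P = 402.29 / 0.353178167 ≈ 1139.06.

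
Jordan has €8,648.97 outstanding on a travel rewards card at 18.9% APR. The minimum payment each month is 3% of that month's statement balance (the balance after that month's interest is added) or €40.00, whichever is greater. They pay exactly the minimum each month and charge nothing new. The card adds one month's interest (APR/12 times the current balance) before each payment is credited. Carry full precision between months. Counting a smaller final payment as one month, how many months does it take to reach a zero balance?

174 months

Monthly rate r = 18.9%/12 = 1.575% = 0.01575.
While 3% of the post-interest balance exceeds €40.00, each month B ← (B·(1+r))·(1 − 0.03), i.e. B shrinks by the factor (1+r)·0.97 = 0.98528.
This holds for months 1–128. Entering month 129 the balance is €1,295.57; 3% of the post-interest balance is now below €40.00, so the flat €40.00 minimum applies from here.
From month 129 a fixed €40.00 at rate r clears €1,295.57 in 46 more payments. Total: 128 + 46 = 174 months.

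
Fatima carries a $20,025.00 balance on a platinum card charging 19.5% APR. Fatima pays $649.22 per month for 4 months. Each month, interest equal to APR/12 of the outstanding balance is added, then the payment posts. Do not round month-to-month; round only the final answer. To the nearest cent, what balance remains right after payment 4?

Monthly rate r = 19.5%/12 = 1.625% = 0.01625.
Each month: B ← B·(1+r) − $649.22.
Month 1: interest $325.41; balance after payment $19,701.19.
Month 2: interest $320.14; balance after payment $19,372.11.
Month 3: interest $314.80; balance after payment $19,037.69.
Month 4: interest $309.36; balance after payment $18,697.83.

$18,697.83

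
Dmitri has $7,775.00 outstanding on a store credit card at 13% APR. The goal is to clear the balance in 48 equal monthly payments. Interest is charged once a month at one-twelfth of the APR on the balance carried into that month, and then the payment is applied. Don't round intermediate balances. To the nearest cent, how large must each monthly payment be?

Monthly rate r = 13%/12 = 1.08333% = 0.0108333.
Level-payment amortization: P = B₀·r / (1 − (1+r)^(−n)) = 7775.00·0.0108333 / (1 − 1.01083^(−48)).
Denominator 1 − (1+r)^(−48) = 0.403814556.
P = 84.2292 / 0.403814556 ≈ 208.58.

$208.58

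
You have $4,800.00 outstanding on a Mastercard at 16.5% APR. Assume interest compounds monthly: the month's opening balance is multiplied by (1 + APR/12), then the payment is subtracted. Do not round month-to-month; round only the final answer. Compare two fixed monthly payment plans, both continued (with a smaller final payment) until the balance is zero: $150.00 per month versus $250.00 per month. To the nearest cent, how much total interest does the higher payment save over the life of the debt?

Monthly rate r = 16.5%/12 = 1.375% = 0.01375.
At $150.00/mo: n = ⌈−ln(1 − rB₀/P)/ln(1+r)⌉ = 43 payments (last $68.93); total interest = total paid − $4,800.00 = $1,568.93.
At $250.00/mo: 23 payments (last $111.83); total interest $811.83.
Interest saved = $1,568.93 − $811.83 = $757.10.

$757.10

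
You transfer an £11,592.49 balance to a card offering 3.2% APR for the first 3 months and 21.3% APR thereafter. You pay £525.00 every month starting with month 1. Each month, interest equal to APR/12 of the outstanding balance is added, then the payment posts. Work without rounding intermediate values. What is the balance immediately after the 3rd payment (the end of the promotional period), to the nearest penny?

Promo months 1–3 at r₀ = 3.2%/12 = 0.00266667; months 4+ at r₁ = 21.3%/12 = 0.01775.
After month 3: iterate B ← B·(1+r₀) − £525.00 for 3 months → £10,106.27.

£10,106.27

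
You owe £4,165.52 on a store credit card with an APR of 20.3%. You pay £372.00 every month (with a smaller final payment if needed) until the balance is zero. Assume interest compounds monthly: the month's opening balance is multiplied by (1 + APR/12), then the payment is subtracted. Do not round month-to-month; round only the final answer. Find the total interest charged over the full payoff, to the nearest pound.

£492

Monthly rate r = 20.3%/12 = 1.69167% = 0.0169167.
Payoff takes n = ⌈−ln(1 − rB₀/P)/ln(1+r)⌉ = ⌈12.519⌉ = 13 payments; the last is £193.96.
Total paid = 12·£372.00 + £193.96 = £4,657.96.
Total interest = total paid − principal = £4,657.96 − £4,165.52 = £492.44.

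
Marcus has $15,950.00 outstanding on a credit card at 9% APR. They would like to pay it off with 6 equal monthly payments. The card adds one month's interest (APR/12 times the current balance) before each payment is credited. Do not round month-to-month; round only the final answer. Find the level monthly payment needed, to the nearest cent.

Monthly rate r = 9%/12 = 0.75% = 0.0075.
Level-payment amortization: P = B₀·r / (1 − (1+r)^(−n)) = 15950.00·0.0075 / (1 − 1.0075^(−6)).
Denominator 1 − (1+r)^(−6) = 0.0438419822.
P = 119.625 / 0.0438419822 ≈ 2728.55.

$2,728.55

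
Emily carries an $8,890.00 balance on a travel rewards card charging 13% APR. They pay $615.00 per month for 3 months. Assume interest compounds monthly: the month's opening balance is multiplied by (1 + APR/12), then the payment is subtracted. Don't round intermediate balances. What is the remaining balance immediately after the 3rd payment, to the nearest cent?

Monthly rate r = 13%/12 = 1.08333% = 0.0108333.
Each month: B ← B·(1+r) − $615.00.
Month 1: interest $96.31; balance after payment $8,371.31.
Month 2: interest $90.69; balance after payment $7,847.00.
Month 3: interest $85.01; balance after payment $7,317.01.

$7,317.01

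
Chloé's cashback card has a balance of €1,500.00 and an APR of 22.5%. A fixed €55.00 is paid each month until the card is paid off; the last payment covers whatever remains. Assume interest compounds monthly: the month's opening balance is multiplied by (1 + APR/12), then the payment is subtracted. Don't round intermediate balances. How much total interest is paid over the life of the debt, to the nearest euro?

€620

Monthly rate r = 22.5%/12 = 1.875% = 0.01875.
Payoff takes n = ⌈−ln(1 − rB₀/P)/ln(1+r)⌉ = ⌈38.551⌉ = 39 payments; the last is €30.43.
Total paid = 38·€55.00 + €30.43 = €2,120.43.
Total interest = total paid − principal = €2,120.43 − €1,500.00 = €620.43.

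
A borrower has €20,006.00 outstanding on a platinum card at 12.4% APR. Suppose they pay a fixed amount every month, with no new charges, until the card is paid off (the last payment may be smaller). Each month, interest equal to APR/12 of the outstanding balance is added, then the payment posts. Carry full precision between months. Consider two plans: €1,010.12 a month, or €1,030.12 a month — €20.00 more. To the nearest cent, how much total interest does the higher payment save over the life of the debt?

€54.04

Monthly rate r = 12.4%/12 = 1.03333% = 0.0103333.
At €1,010.12/mo: n = ⌈−ln(1 − rB₀/P)/ln(1+r)⌉ = 23 payments (last €277.70); total interest = total paid − €20,006.00 = €2,494.34.
At €1,030.12/mo: 22 payments (last €813.78); total interest €2,440.30.
Interest saved = €2,494.34 − €2,440.30 = €54.04.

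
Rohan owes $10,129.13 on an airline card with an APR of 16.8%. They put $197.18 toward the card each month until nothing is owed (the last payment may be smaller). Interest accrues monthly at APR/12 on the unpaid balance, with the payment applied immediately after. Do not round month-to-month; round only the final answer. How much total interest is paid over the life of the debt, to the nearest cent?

$7,883.71

Monthly rate r = 16.8%/12 = 1.4% = 0.014.
Payoff takes n = ⌈−ln(1 − rB₀/P)/ln(1+r)⌉ = ⌈91.351⌉ = 92 payments; the last is $69.46.
Total paid = 91·$197.18 + $69.46 = $18,012.84.
Total interest = total paid − principal = $18,012.84 − $10,129.13 = $7,883.71.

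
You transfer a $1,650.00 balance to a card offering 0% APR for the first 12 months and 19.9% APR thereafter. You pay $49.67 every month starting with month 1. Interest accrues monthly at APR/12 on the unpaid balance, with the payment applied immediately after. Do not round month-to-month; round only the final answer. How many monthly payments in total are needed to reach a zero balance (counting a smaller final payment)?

39 months

Promo months 1–12 at r₀ = 0%/12 = 0; months 13+ at r₁ = 19.9%/12 = 0.0165833.
After month 12 (no interest yet): B = $1,650.00 − 12·$49.67 = $1,053.96.
Then at r₁ with $49.67/mo: n₂ = −ln(1 − r₁·B/P)/ln(1+r₁) ≈ 26.37 → 27 more payments.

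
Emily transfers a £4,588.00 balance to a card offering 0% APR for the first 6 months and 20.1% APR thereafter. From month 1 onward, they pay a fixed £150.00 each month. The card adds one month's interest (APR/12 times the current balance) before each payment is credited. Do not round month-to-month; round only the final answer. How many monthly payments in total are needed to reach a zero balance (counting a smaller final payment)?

38 payments

Promo months 1–6 at r₀ = 0%/12 = 0; months 7+ at r₁ = 20.1%/12 = 0.01675.
After month 6 (no interest yet): B = £4,588.00 − 6·£150.00 = £3,688.00.
Then at r₁ with £150.00/mo: n₂ = −ln(1 − r₁·B/P)/ln(1+r₁) ≈ 31.95 → 32 more payments.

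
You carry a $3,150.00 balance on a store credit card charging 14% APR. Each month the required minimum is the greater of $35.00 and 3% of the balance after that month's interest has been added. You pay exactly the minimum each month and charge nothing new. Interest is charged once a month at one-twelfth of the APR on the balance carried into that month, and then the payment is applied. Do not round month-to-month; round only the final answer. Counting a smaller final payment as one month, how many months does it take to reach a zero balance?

96 months

Monthly rate r = 14%/12 = 1.16667% = 0.0116667.
While 3% of the post-interest balance exceeds $35.00, each month B ← (B·(1+r))·(1 − 0.03), i.e. B shrinks by the factor (1+r)·0.97 = 0.98132.
This holds for months 1–54. Entering month 55 the balance is $1,137.64; 3% of the post-interest balance is now below $35.00, so the flat $35.00 minimum applies from here.
From month 55 a fixed $35.00 at rate r clears $1,137.64 in 42 more payments. Total: 54 + 42 = 96 months.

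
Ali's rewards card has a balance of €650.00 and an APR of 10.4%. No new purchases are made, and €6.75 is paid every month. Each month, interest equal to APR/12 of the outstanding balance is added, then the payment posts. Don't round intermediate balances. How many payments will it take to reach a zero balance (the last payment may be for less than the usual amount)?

Monthly rate r = 10.4%/12 = 0.866667% = 0.00866667.
Recurrence: B ← B·(1+r) − €6.75.
Month 1: interest €5.63; balance after payment €648.88.
Month 2: interest €5.62; balance after payment €647.76.
Closed form: n = −ln(1 − rB₀/P)/ln(1+r) = −ln(0.16543)/ln(1.00867) ≈ 208.498, so the balance reaches zero during payment 209.

209 payments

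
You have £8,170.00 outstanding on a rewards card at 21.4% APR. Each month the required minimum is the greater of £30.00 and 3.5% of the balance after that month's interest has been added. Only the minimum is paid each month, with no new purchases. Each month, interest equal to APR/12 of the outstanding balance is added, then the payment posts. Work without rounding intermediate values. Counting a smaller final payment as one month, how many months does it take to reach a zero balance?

Monthly rate r = 21.4%/12 = 1.78333% = 0.0178333.
While 3.5% of the post-interest balance exceeds £30.00, each month B ← (B·(1+r))·(1 − 0.035), i.e. B shrinks by the factor (1+r)·0.965 = 0.98221.
This holds for months 1–127. Entering month 128 the balance is £835.85; 3.5% of the post-interest balance is now below £30.00, so the flat £30.00 minimum applies from here.
From month 128 a fixed £30.00 at rate r clears £835.85 in 39 more payments. Total: 127 + 39 = 166 months.

166 months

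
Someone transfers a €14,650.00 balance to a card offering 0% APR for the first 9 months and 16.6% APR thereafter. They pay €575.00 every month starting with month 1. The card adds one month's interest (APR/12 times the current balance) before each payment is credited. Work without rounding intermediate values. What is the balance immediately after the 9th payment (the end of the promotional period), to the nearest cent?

€9,475.00

Promo months 1–9 at r₀ = 0%/12 = 0; months 10+ at r₁ = 16.6%/12 = 0.0138333.
After month 9 (no interest yet): B = €14,650.00 − 9·€575.00 = €9,475.00.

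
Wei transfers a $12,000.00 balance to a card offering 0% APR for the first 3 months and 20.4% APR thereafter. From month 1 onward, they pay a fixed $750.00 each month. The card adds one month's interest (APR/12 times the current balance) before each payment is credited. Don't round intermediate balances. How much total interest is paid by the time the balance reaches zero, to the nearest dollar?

Promo months 1–3 at r₀ = 0%/12 = 0; months 4+ at r₁ = 20.4%/12 = 0.017.
After month 3 (no interest yet): B = $12,000.00 − 3·$750.00 = $9,750.00.
Then at r₁ with $750.00/mo: n₂ = −ln(1 − r₁·B/P)/ln(1+r₁) ≈ 14.82 → 15 more payments.
Total paid = 17·$750.00 + $612.47 = $13,362.47; interest = $13,362.47 − $12,000.00 = $1,362.47.

$1,362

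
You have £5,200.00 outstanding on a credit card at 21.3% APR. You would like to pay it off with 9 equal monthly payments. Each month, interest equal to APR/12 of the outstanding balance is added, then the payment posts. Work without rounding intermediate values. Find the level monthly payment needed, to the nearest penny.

Monthly rate r = 21.3%/12 = 1.775% = 0.01775.
Level-payment amortization: P = B₀·r / (1 − (1+r)^(−n)) = 5200.00·0.01775 / (1 − 1.01775^(−9)).
Denominator 1 − (1+r)^(−9) = 0.146447968.
P = 92.3 / 0.146447968 ≈ 630.26.

£630.26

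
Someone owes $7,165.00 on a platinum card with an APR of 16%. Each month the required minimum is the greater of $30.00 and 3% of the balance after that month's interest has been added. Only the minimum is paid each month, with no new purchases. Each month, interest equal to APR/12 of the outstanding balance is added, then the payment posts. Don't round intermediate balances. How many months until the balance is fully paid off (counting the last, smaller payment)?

159 months

Monthly rate r = 16%/12 = 1.33333% = 0.0133333.
While 3% of the post-interest balance exceeds $30.00, each month B ← (B·(1+r))·(1 − 0.03), i.e. B shrinks by the factor (1+r)·0.97 = 0.98293.
This holds for months 1–116. Entering month 117 the balance is $972.76; 3% of the post-interest balance is now below $30.00, so the flat $30.00 minimum applies from here.
From month 117 a fixed $30.00 at rate r clears $972.76 in 43 more payments. Total: 116 + 43 = 159 months.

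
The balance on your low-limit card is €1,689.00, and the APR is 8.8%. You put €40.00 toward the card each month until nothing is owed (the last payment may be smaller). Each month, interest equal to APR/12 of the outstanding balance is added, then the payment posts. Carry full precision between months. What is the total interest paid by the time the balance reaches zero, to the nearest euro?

€340

Monthly rate r = 8.8%/12 = 0.733333% = 0.00733333.
Payoff takes n = ⌈−ln(1 − rB₀/P)/ln(1+r)⌉ = ⌈50.715⌉ = 51 payments; the last is €28.65.
Total paid = 50·€40.00 + €28.65 = €2,028.65.
Total interest = total paid − principal = €2,028.65 − €1,689.00 = €339.65.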